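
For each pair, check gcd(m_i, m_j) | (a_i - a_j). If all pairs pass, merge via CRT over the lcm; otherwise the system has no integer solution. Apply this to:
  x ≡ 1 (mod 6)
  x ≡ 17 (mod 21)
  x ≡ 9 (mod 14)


Moduli 6, 21, 14 are not pairwise coprime, so CRT works modulo lcm(m_i) when all pairwise compatibility conditions hold.
Pairwise compatibility: gcd(m_i, m_j) must divide a_i - a_j for every pair.
Merge one congruence at a time:
  Start: x ≡ 1 (mod 6).
  Combine with x ≡ 17 (mod 21): gcd(6, 21) = 3, and 17 - 1 = 16 is NOT divisible by 3.
    ⇒ system is inconsistent (no integer solution).

No solution (the system is inconsistent).


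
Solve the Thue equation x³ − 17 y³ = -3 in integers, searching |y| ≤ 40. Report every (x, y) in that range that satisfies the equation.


The equation is x³ - 17y³ = -3. For fixed y, x³ = 17·y³ − 3, so a solution requires the RHS to be a perfect cube.
Strategy: iterate y from -40 to 40, compute RHS = 17·y³ − 3, and check whether it is a (positive or negative) perfect cube.
Check small values of y:
  y = 0: RHS = -3 is not a perfect cube.
  y = 1: RHS = 14 is not a perfect cube.
  y = -1: RHS = -20 is not a perfect cube.
  y = 2: RHS = 133 is not a perfect cube.
  y = -2: RHS = -139 is not a perfect cube.
  y = 3: RHS = 456 is not a perfect cube.
  y = -3: RHS = -462 is not a perfect cube.
Continuing the search up to |y| = 40 finds no solutions either.
No (x, y) in the scanned range satisfies the equation.

No integer solutions with |y| ≤ 40.


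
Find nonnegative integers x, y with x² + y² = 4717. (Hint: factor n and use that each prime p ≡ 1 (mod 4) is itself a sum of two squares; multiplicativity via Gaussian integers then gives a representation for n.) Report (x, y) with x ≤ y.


Step 1: Factor n = 4717 = 53 · 89.
Step 2: Check the mod-4 condition on each prime factor: 53 ≡ 1 (mod 4), exponent 1; 89 ≡ 1 (mod 4), exponent 1.
All primes ≡ 3 (mod 4) appear to even exponent (or don't appear), so by the two-squares theorem n IS expressible as a sum of two squares.
Step 3: Build a representation. Here n = 53 · 89 is a product of primes ≡ 1 (mod 4). Each prime p ≡ 1 (mod 4) is itself a sum of two squares; find a² by testing p − a² for a perfect square:
  53: 53 − 1² = 52, 53 − 2² = 49 = 7² ⇒ 53 = 2² + 7².
  89: 89 − 1² = 88, 89 − 2² = 85, 89 − 3² = 80, 89 − 4² = 73, 89 − 5² = 64 = 8² ⇒ 89 = 5² + 8².
  Combine using the Brahmagupta–Fibonacci identity (a² + b²)(c² + d²) = (ac − bd)² + (ad + bc)² = (ac + bd)² + (ad − bc)²:
  53 · 89 = 4717: from (2² + 7²)(5² + 8²), take (2·5 − 7·8, 2·8 + 7·5) = (10 − 56, 16 + 35) = (-46, 51); dropping signs (only squares matter) gives (46, 51); check 46² + 51² = 2116 + 2601 = 4717 ✓.
Step 4: Order so x ≤ y and verify: 46² + 51² = 2116 + 2601 = 4717 = n. ✓

n = 4717 = 46² + 51² (one valid representation with x ≤ y).


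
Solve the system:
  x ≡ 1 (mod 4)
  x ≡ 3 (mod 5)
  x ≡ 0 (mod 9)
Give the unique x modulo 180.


Moduli 4, 5, 9 are pairwise coprime; by CRT there is a unique solution modulo M = 4 · 5 · 9 = 180.
Solve pairwise, accumulating the modulus:
  Start with x ≡ 1 (mod 4).
  Combine with x ≡ 3 (mod 5): since gcd(4, 5) = 1, we get a unique residue mod 20.
    Write x = 1 + 4·t and substitute into x ≡ 3 (mod 5): 4·t ≡ 3 − 1 = 2 (mod 5).
    The inverse of 4 mod 5 is 4 (since 4·4 = 16 = 3·5 + 1), so t ≡ 4·2 = 8 ≡ 3 (mod 5).
    Then x = 1 + 4·3 = 13, valid modulo lcm(4, 5) = 20: x ≡ 13 (mod 20).
  Combine with x ≡ 0 (mod 9): since gcd(20, 9) = 1, we get a unique residue mod 180.
    Write x = 13 + 20·t and substitute into x ≡ 0 (mod 9): 20·t ≡ 0 − 13 = -13 (mod 9).
    Reduce coefficients mod 9: 2·t ≡ 5 (mod 9).
    The inverse of 2 mod 9 is 5 (since 2·5 = 10 = 1·9 + 1), so t ≡ 5·5 = 25 ≡ 7 (mod 9).
    Then x = 13 + 20·7 = 153, valid modulo lcm(20, 9) = 180: x ≡ 153 (mod 180).
Verify: 153 mod 4 = 1 ✓, 153 mod 5 = 3 ✓, 153 mod 9 = 0 ✓.

x ≡ 153 (mod 180).


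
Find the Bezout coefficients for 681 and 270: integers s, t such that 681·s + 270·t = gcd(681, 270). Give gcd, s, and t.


Euclidean algorithm on (681, 270) — divide until remainder is 0:
  681 = 2 · 270 + 141
  270 = 1 · 141 + 129
  141 = 1 · 129 + 12
  129 = 10 · 12 + 9
  12 = 1 · 9 + 3
  9 = 3 · 3 + 0
gcd(681, 270) = 3.
Track Bezout coefficients alongside the remainders: start with r₀ = 681 = a·1 + b·0 (s = 1, t = 0) and r₁ = 270 = a·0 + b·1 (s = 0, t = 1); each new remainder r_{k+1} = r_{k-1} − q_k·r_k inherits s_{k+1} = s_{k-1} − q_k·s_k, t_{k+1} = t_{k-1} − q_k·t_k, so r_k = a·s_k + b·t_k at every step:
  q = 2: r = 141, s = 1 − 2·0 = 1, t = 0 − 2·1 = -2  (check: 681·1 + 270·(-2) = 141)
  q = 1: r = 129, s = 0 − 1·1 = -1, t = 1 − 1·(-2) = 3  (check: 681·(-1) + 270·3 = 129)
  q = 1: r = 12, s = 1 − 1·(-1) = 2, t = -2 − 1·3 = -5  (check: 681·2 + 270·(-5) = 12)
  q = 10: r = 9, s = -1 − 10·2 = -21, t = 3 − 10·(-5) = 53  (check: 681·(-21) + 270·53 = 9)
  q = 1: r = 3, s = 2 − 1·(-21) = 23, t = -5 − 1·53 = -58  (check: 681·23 + 270·(-58) = 3)
The row with r = 3 (the gcd) gives the Bezout coefficients s = 23, t = -58.
Result: 681 · (23) + 270 · (-58) = 3.

gcd(681, 270) = 3; s = 23, t = -58 (check: 681·23 + 270·(-58) = 3).


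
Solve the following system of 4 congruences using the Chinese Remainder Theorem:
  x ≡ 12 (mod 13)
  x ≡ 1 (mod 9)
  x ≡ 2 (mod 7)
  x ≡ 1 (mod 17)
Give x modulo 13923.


Product of moduli M = 13 · 9 · 7 · 17 = 13923.
Merge one congruence at a time:
  Start: x ≡ 12 (mod 13).
  Combine with x ≡ 1 (mod 9); new modulus lcm = 117.
    Write x = 12 + 13·t and substitute into x ≡ 1 (mod 9): 13·t ≡ 1 − 12 = -11 (mod 9).
    Reduce coefficients mod 9: 4·t ≡ 7 (mod 9).
    The inverse of 4 mod 9 is 7 (since 4·7 = 28 = 3·9 + 1), so t ≡ 7·7 = 49 ≡ 4 (mod 9).
    Then x = 12 + 13·4 = 64, valid modulo lcm(13, 9) = 117: x ≡ 64 (mod 117).
  Combine with x ≡ 2 (mod 7); new modulus lcm = 819.
    Write x = 64 + 117·t and substitute into x ≡ 2 (mod 7): 117·t ≡ 2 − 64 = -62 (mod 7).
    Reduce coefficients mod 7: 5·t ≡ 1 (mod 7).
    The inverse of 5 mod 7 is 3 (since 5·3 = 15 = 2·7 + 1), so t ≡ 3·1 = 3 ≡ 3 (mod 7).
    Then x = 64 + 117·3 = 415, valid modulo lcm(117, 7) = 819: x ≡ 415 (mod 819).
  Combine with x ≡ 1 (mod 17); new modulus lcm = 13923.
    Write x = 415 + 819·t and substitute into x ≡ 1 (mod 17): 819·t ≡ 1 − 415 = -414 (mod 17).
    Reduce coefficients mod 17: 3·t ≡ 11 (mod 17).
    The inverse of 3 mod 17 is 6 (since 3·6 = 18 = 1·17 + 1), so t ≡ 6·11 = 66 ≡ 15 (mod 17).
    Then x = 415 + 819·15 = 12700, valid modulo lcm(819, 17) = 13923: x ≡ 12700 (mod 13923).
Verify against each original: 12700 mod 13 = 12, 12700 mod 9 = 1, 12700 mod 7 = 2, 12700 mod 17 = 1.

x ≡ 12700 (mod 13923).


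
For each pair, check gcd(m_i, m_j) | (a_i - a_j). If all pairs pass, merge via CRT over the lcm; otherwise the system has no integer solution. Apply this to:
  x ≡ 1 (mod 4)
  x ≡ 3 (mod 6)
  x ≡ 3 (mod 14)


Moduli 4, 6, 14 are not pairwise coprime, so CRT works modulo lcm(m_i) when all pairwise compatibility conditions hold.
Pairwise compatibility: gcd(m_i, m_j) must divide a_i - a_j for every pair.
Merge one congruence at a time:
  Start: x ≡ 1 (mod 4).
  Combine with x ≡ 3 (mod 6): gcd(4, 6) = 2; 3 - 1 = 2, which IS divisible by 2, so compatible.
    Write x = 1 + 4·t and substitute into x ≡ 3 (mod 6): 4·t ≡ 3 − 1 = 2 (mod 6).
    Divide the congruence (and modulus) by g = 2: 2·t ≡ 1 (mod 3).
    The inverse of 2 mod 3 is 2 (since 2·2 = 4 = 1·3 + 1), so t ≡ 2·1 = 2 ≡ 2 (mod 3).
    Then x = 1 + 4·2 = 9, valid modulo lcm(4, 6) = 12: x ≡ 9 (mod 12).
  Combine with x ≡ 3 (mod 14): gcd(12, 14) = 2; 3 - 9 = -6, which IS divisible by 2, so compatible.
    Write x = 9 + 12·t and substitute into x ≡ 3 (mod 14): 12·t ≡ 3 − 9 = -6 (mod 14).
    Divide the congruence (and modulus) by g = 2: 6·t ≡ -3 (mod 7).
    Reduce coefficients mod 7: 6·t ≡ 4 (mod 7).
    The inverse of 6 mod 7 is 6 (since 6·6 = 36 = 5·7 + 1), so t ≡ 6·4 = 24 ≡ 3 (mod 7).
    Then x = 9 + 12·3 = 45, valid modulo lcm(12, 14) = 84: x ≡ 45 (mod 84).
Verify: 45 mod 4 = 1, 45 mod 6 = 3, 45 mod 14 = 3.

x ≡ 45 (mod 84).


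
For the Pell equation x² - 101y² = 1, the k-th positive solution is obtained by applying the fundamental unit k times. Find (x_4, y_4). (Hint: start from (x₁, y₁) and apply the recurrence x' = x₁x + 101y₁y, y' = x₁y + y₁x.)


Step 1: Find the fundamental solution (x₁, y₁) of x² - 101y² = 1.
  Expand √101 as a continued fraction. a₀ = ⌊√101⌋ = 10; iterate m_{k+1} = d_k·a_k − m_k, d_{k+1} = (101 − m_{k+1}²)/d_k, a_{k+1} = ⌊(a₀ + m_{k+1})/d_{k+1}⌋ (starting m₀ = 0, d₀ = 1), with convergents p_k = a_k·p_{k-1} + p_{k-2}, q_k = a_k·q_{k-1} + q_{k-2} (p₋₁ = 1, q₋₁ = 0):
  k = 0: a₀ = 10; p₀/q₀ = 10/1; p₀² − 101·q₀² = 100 − 101 = -1.
  k = 1: m = 10, d = 1, a = ⌊(10 + 10)/1⌋ = 20; p/q = (20·10 + 1)/(20·1 + 0) = 201/20; p² − 101·q² = 40401 − 40400 = 1.
  The first convergent with p² − 101·q² = 1 gives the fundamental solution (x₁, y₁) = (201, 20).
Step 2: Apply the recurrence (x_{n+1}, y_{n+1}) = (x₁x_n + 101y₁y_n, x₁y_n + y₁x_n) repeatedly.
  From (x_1, y_1) = (201, 20): x_2 = 201·201 + 101·20·20 = 80801; y_2 = 201·20 + 20·201 = 8040.
  From (x_2, y_2) = (80801, 8040): x_3 = 201·80801 + 101·20·8040 = 32481801; y_3 = 201·8040 + 20·80801 = 3232060.
  From (x_3, y_3) = (32481801, 3232060): x_4 = 201·32481801 + 101·20·3232060 = 13057603201; y_4 = 201·3232060 + 20·32481801 = 1299280080.
Step 3: Verify x_4² - 101·y_4² = 170501001354765446401 - 170501001354765446400 = 1 (should be 1). ✓

(x_1, y_1) = (201, 20); (x_4, y_4) = (13057603201, 1299280080).


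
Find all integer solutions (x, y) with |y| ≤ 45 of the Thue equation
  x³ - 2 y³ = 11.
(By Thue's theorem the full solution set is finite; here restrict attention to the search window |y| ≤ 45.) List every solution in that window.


The equation is x³ - 2y³ = 11. For fixed y, x³ = 2·y³ + 11, so a solution requires the RHS to be a perfect cube.
Strategy: iterate y from -45 to 45, compute RHS = 2·y³ + 11, and check whether it is a (positive or negative) perfect cube.
Check small values of y:
  y = 0: RHS = 11 is not a perfect cube.
  y = 1: RHS = 13 is not a perfect cube.
  y = -1: RHS = 9 is not a perfect cube.
  y = 2: RHS = 27 = (3)³ ⇒ x = 3 works.
  y = -2: RHS = -5 is not a perfect cube.
  y = 3: RHS = 65 is not a perfect cube.
  y = -3: RHS = -43 is not a perfect cube.
Continuing the search up to |y| = 45 finds no further solutions beyond those listed.
Collected solutions: (3, 2).

Solutions (with |y| ≤ 45): (3, 2).


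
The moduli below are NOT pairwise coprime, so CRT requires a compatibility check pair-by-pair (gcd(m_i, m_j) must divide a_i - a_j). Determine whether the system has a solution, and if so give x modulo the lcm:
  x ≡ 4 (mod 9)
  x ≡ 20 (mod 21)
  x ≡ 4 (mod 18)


Moduli 9, 21, 18 are not pairwise coprime, so CRT works modulo lcm(m_i) when all pairwise compatibility conditions hold.
Pairwise compatibility: gcd(m_i, m_j) must divide a_i - a_j for every pair.
Merge one congruence at a time:
  Start: x ≡ 4 (mod 9).
  Combine with x ≡ 20 (mod 21): gcd(9, 21) = 3, and 20 - 4 = 16 is NOT divisible by 3.
    ⇒ system is inconsistent (no integer solution).

No solution (the system is inconsistent).


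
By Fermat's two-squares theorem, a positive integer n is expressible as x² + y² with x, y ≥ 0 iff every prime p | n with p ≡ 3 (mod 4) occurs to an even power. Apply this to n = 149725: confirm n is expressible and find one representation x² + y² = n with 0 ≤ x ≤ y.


Step 1: Factor n = 149725 = 5^2 · 53 · 113.
Step 2: Check the mod-4 condition on each prime factor: 5 ≡ 1 (mod 4), exponent 2; 53 ≡ 1 (mod 4), exponent 1; 113 ≡ 1 (mod 4), exponent 1.
All primes ≡ 3 (mod 4) appear to even exponent (or don't appear), so by the two-squares theorem n IS expressible as a sum of two squares.
Step 3: Build a representation. Group n = k² · m with k = 5 and m = 53 · 113 = 5989 (a product of primes ≡ 1 (mod 4)); a representation of m scales to one of n via (k·x)² + (k·y)² = k²(x² + y²). Each prime p ≡ 1 (mod 4) is itself a sum of two squares; find a² by testing p − a² for a perfect square:
  53: 53 − 1² = 52, 53 − 2² = 49 = 7² ⇒ 53 = 2² + 7².
  113: 113 − 1² = 112, 113 − 2² = 109, 113 − 3² = 104, 113 − 4² = 97, 113 − 5² = 88, 113 − 6² = 77, 113 − 7² = 64 = 8² ⇒ 113 = 7² + 8².
  Combine using the Brahmagupta–Fibonacci identity (a² + b²)(c² + d²) = (ac − bd)² + (ad + bc)² = (ac + bd)² + (ad − bc)²:
  53 · 113 = 5989: from (2² + 7²)(7² + 8²), take (2·7 − 7·8, 2·8 + 7·7) = (14 − 56, 16 + 49) = (-42, 65); dropping signs (only squares matter) gives (42, 65); check 42² + 65² = 1764 + 4225 = 5989 ✓.
  Scale by k = 5: (5·42, 5·65) = (210, 325).
Step 4: Order so x ≤ y and verify: 210² + 325² = 44100 + 105625 = 149725 = n. ✓

n = 149725 = 210² + 325² (one valid representation with x ≤ y).


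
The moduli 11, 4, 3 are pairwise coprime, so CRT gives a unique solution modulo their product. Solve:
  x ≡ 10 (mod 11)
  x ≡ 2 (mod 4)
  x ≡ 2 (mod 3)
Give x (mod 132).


Moduli 11, 4, 3 are pairwise coprime; by CRT there is a unique solution modulo M = 11 · 4 · 3 = 132.
Solve pairwise, accumulating the modulus:
  Start with x ≡ 10 (mod 11).
  Combine with x ≡ 2 (mod 4): since gcd(11, 4) = 1, we get a unique residue mod 44.
    Write x = 10 + 11·t and substitute into x ≡ 2 (mod 4): 11·t ≡ 2 − 10 = -8 (mod 4).
    Reduce coefficients mod 4: 3·t ≡ 0 (mod 4).
    The inverse of 3 mod 4 is 3 (since 3·3 = 9 = 2·4 + 1), so t ≡ 3·0 = 0 ≡ 0 (mod 4).
    Then x = 10 + 11·0 = 10, valid modulo lcm(11, 4) = 44: x ≡ 10 (mod 44).
  Combine with x ≡ 2 (mod 3): since gcd(44, 3) = 1, we get a unique residue mod 132.
    Write x = 10 + 44·t and substitute into x ≡ 2 (mod 3): 44·t ≡ 2 − 10 = -8 (mod 3).
    Reduce coefficients mod 3: 2·t ≡ 1 (mod 3).
    The inverse of 2 mod 3 is 2 (since 2·2 = 4 = 1·3 + 1), so t ≡ 2·1 = 2 ≡ 2 (mod 3).
    Then x = 10 + 44·2 = 98, valid modulo lcm(44, 3) = 132: x ≡ 98 (mod 132).
Verify: 98 mod 11 = 10 ✓, 98 mod 4 = 2 ✓, 98 mod 3 = 2 ✓.

x ≡ 98 (mod 132).


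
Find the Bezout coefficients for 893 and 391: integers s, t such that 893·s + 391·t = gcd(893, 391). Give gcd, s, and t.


Euclidean algorithm on (893, 391) — divide until remainder is 0:
  893 = 2 · 391 + 111
  391 = 3 · 111 + 58
  111 = 1 · 58 + 53
  58 = 1 · 53 + 5
  53 = 10 · 5 + 3
  5 = 1 · 3 + 2
  3 = 1 · 2 + 1
  2 = 2 · 1 + 0
gcd(893, 391) = 1.
Track Bezout coefficients alongside the remainders: start with r₀ = 893 = a·1 + b·0 (s = 1, t = 0) and r₁ = 391 = a·0 + b·1 (s = 0, t = 1); each new remainder r_{k+1} = r_{k-1} − q_k·r_k inherits s_{k+1} = s_{k-1} − q_k·s_k, t_{k+1} = t_{k-1} − q_k·t_k, so r_k = a·s_k + b·t_k at every step:
  q = 2: r = 111, s = 1 − 2·0 = 1, t = 0 − 2·1 = -2  (check: 893·1 + 391·(-2) = 111)
  q = 3: r = 58, s = 0 − 3·1 = -3, t = 1 − 3·(-2) = 7  (check: 893·(-3) + 391·7 = 58)
  q = 1: r = 53, s = 1 − 1·(-3) = 4, t = -2 − 1·7 = -9  (check: 893·4 + 391·(-9) = 53)
  q = 1: r = 5, s = -3 − 1·4 = -7, t = 7 − 1·(-9) = 16  (check: 893·(-7) + 391·16 = 5)
  q = 10: r = 3, s = 4 − 10·(-7) = 74, t = -9 − 10·16 = -169  (check: 893·74 + 391·(-169) = 3)
  q = 1: r = 2, s = -7 − 1·74 = -81, t = 16 − 1·(-169) = 185  (check: 893·(-81) + 391·185 = 2)
  q = 1: r = 1, s = 74 − 1·(-81) = 155, t = -169 − 1·185 = -354  (check: 893·155 + 391·(-354) = 1)
The row with r = 1 (the gcd) gives the Bezout coefficients s = 155, t = -354.
Result: 893 · (155) + 391 · (-354) = 1.

gcd(893, 391) = 1; s = 155, t = -354 (check: 893·155 + 391·(-354) = 1).


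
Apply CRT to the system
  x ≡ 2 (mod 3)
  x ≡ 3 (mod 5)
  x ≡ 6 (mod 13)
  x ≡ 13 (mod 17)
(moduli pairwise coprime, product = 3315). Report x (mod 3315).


Product of moduli M = 3 · 5 · 13 · 17 = 3315.
Merge one congruence at a time:
  Start: x ≡ 2 (mod 3).
  Combine with x ≡ 3 (mod 5); new modulus lcm = 15.
    Write x = 2 + 3·t and substitute into x ≡ 3 (mod 5): 3·t ≡ 3 − 2 = 1 (mod 5).
    The inverse of 3 mod 5 is 2 (since 3·2 = 6 = 1·5 + 1), so t ≡ 2·1 = 2 ≡ 2 (mod 5).
    Then x = 2 + 3·2 = 8, valid modulo lcm(3, 5) = 15: x ≡ 8 (mod 15).
  Combine with x ≡ 6 (mod 13); new modulus lcm = 195.
    Write x = 8 + 15·t and substitute into x ≡ 6 (mod 13): 15·t ≡ 6 − 8 = -2 (mod 13).
    Reduce coefficients mod 13: 2·t ≡ 11 (mod 13).
    The inverse of 2 mod 13 is 7 (since 2·7 = 14 = 1·13 + 1), so t ≡ 7·11 = 77 ≡ 12 (mod 13).
    Then x = 8 + 15·12 = 188, valid modulo lcm(15, 13) = 195: x ≡ 188 (mod 195).
  Combine with x ≡ 13 (mod 17); new modulus lcm = 3315.
    Write x = 188 + 195·t and substitute into x ≡ 13 (mod 17): 195·t ≡ 13 − 188 = -175 (mod 17).
    Reduce coefficients mod 17: 8·t ≡ 12 (mod 17).
    The inverse of 8 mod 17 is 15 (since 8·15 = 120 = 7·17 + 1), so t ≡ 15·12 = 180 ≡ 10 (mod 17).
    Then x = 188 + 195·10 = 2138, valid modulo lcm(195, 17) = 3315: x ≡ 2138 (mod 3315).
Verify against each original: 2138 mod 3 = 2, 2138 mod 5 = 3, 2138 mod 13 = 6, 2138 mod 17 = 13.

x ≡ 2138 (mod 3315).


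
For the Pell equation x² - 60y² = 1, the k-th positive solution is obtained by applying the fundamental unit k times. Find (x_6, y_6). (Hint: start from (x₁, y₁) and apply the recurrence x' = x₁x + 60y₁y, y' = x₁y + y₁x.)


Step 1: Find the fundamental solution (x₁, y₁) of x² - 60y² = 1.
  Expand √60 as a continued fraction. a₀ = ⌊√60⌋ = 7; iterate m_{k+1} = d_k·a_k − m_k, d_{k+1} = (60 − m_{k+1}²)/d_k, a_{k+1} = ⌊(a₀ + m_{k+1})/d_{k+1}⌋ (starting m₀ = 0, d₀ = 1), with convergents p_k = a_k·p_{k-1} + p_{k-2}, q_k = a_k·q_{k-1} + q_{k-2} (p₋₁ = 1, q₋₁ = 0):
  k = 0: a₀ = 7; p₀/q₀ = 7/1; p₀² − 60·q₀² = 49 − 60 = -11.
  k = 1: m = 7, d = 11, a = ⌊(7 + 7)/11⌋ = 1; p/q = (1·7 + 1)/(1·1 + 0) = 8/1; p² − 60·q² = 64 − 60 = 4.
  k = 2: m = 4, d = 4, a = ⌊(7 + 4)/4⌋ = 2; p/q = (2·8 + 7)/(2·1 + 1) = 23/3; p² − 60·q² = 529 − 540 = -11.
  k = 3: m = 4, d = 11, a = ⌊(7 + 4)/11⌋ = 1; p/q = (1·23 + 8)/(1·3 + 1) = 31/4; p² − 60·q² = 961 − 960 = 1.
  The first convergent with p² − 60·q² = 1 gives the fundamental solution (x₁, y₁) = (31, 4).
Step 2: Apply the recurrence (x_{n+1}, y_{n+1}) = (x₁x_n + 60y₁y_n, x₁y_n + y₁x_n) repeatedly.
  From (x_1, y_1) = (31, 4): x_2 = 31·31 + 60·4·4 = 1921; y_2 = 31·4 + 4·31 = 248.
  From (x_2, y_2) = (1921, 248): x_3 = 31·1921 + 60·4·248 = 119071; y_3 = 31·248 + 4·1921 = 15372.
  From (x_3, y_3) = (119071, 15372): x_4 = 31·119071 + 60·4·15372 = 7380481; y_4 = 31·15372 + 4·119071 = 952816.
  From (x_4, y_4) = (7380481, 952816): x_5 = 31·7380481 + 60·4·952816 = 457470751; y_5 = 31·952816 + 4·7380481 = 59059220.
  From (x_5, y_5) = (457470751, 59059220): x_6 = 31·457470751 + 60·4·59059220 = 28355806081; y_6 = 31·59059220 + 4·457470751 = 3660718824.
Step 3: Verify x_6² - 60·y_6² = 804051738503276578561 - 804051738503276578560 = 1 (should be 1). ✓

(x_1, y_1) = (31, 4); (x_6, y_6) = (28355806081, 3660718824).


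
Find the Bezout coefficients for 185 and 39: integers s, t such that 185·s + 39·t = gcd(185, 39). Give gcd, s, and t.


Euclidean algorithm on (185, 39) — divide until remainder is 0:
  185 = 4 · 39 + 29
  39 = 1 · 29 + 10
  29 = 2 · 10 + 9
  10 = 1 · 9 + 1
  9 = 9 · 1 + 0
gcd(185, 39) = 1.
Track Bezout coefficients alongside the remainders: start with r₀ = 185 = a·1 + b·0 (s = 1, t = 0) and r₁ = 39 = a·0 + b·1 (s = 0, t = 1); each new remainder r_{k+1} = r_{k-1} − q_k·r_k inherits s_{k+1} = s_{k-1} − q_k·s_k, t_{k+1} = t_{k-1} − q_k·t_k, so r_k = a·s_k + b·t_k at every step:
  q = 4: r = 29, s = 1 − 4·0 = 1, t = 0 − 4·1 = -4  (check: 185·1 + 39·(-4) = 29)
  q = 1: r = 10, s = 0 − 1·1 = -1, t = 1 − 1·(-4) = 5  (check: 185·(-1) + 39·5 = 10)
  q = 2: r = 9, s = 1 − 2·(-1) = 3, t = -4 − 2·5 = -14  (check: 185·3 + 39·(-14) = 9)
  q = 1: r = 1, s = -1 − 1·3 = -4, t = 5 − 1·(-14) = 19  (check: 185·(-4) + 39·19 = 1)
The row with r = 1 (the gcd) gives the Bezout coefficients s = -4, t = 19.
Result: 185 · (-4) + 39 · (19) = 1.

gcd(185, 39) = 1; s = -4, t = 19 (check: 185·(-4) + 39·19 = 1).


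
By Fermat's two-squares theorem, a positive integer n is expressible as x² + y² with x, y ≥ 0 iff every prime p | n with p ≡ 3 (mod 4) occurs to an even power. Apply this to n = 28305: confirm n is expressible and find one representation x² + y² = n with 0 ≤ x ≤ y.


Step 1: Factor n = 28305 = 3^2 · 5 · 17 · 37.
Step 2: Check the mod-4 condition on each prime factor: 3 ≡ 3 (mod 4), exponent 2 (must be even); 5 ≡ 1 (mod 4), exponent 1; 17 ≡ 1 (mod 4), exponent 1; 37 ≡ 1 (mod 4), exponent 1.
All primes ≡ 3 (mod 4) appear to even exponent (or don't appear), so by the two-squares theorem n IS expressible as a sum of two squares.
Step 3: Build a representation. Group n = k² · m with k = 3 and m = 5 · 17 · 37 = 3145 (a product of primes ≡ 1 (mod 4)); a representation of m scales to one of n via (k·x)² + (k·y)² = k²(x² + y²). Each prime p ≡ 1 (mod 4) is itself a sum of two squares; find a² by testing p − a² for a perfect square:
  5: 5 − 1² = 4 = 2² ⇒ 5 = 1² + 2².
  17: 17 − 1² = 16 = 4² ⇒ 17 = 1² + 4².
  37: 37 − 1² = 36 = 6² ⇒ 37 = 1² + 6².
  Combine using the Brahmagupta–Fibonacci identity (a² + b²)(c² + d²) = (ac − bd)² + (ad + bc)² = (ac + bd)² + (ad − bc)²:
  5 · 17 = 85: from (1² + 2²)(1² + 4²), take (1·1 − 2·4, 1·4 + 2·1) = (1 − 8, 4 + 2) = (-7, 6); dropping signs (only squares matter) gives (7, 6); check 7² + 6² = 49 + 36 = 85 ✓.
  85 · 37 = 3145: from (7² + 6²)(1² + 6²), take (7·1 − 6·6, 7·6 + 6·1) = (7 − 36, 42 + 6) = (-29, 48); dropping signs (only squares matter) gives (29, 48); check 29² + 48² = 841 + 2304 = 3145 ✓.
  Scale by k = 3: (3·29, 3·48) = (87, 144).
Step 4: Order so x ≤ y and verify: 87² + 144² = 7569 + 20736 = 28305 = n. ✓

n = 28305 = 87² + 144² (one valid representation with x ≤ y).


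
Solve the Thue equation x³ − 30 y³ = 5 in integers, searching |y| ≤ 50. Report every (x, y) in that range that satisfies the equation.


The equation is x³ - 30y³ = 5. For fixed y, x³ = 30·y³ + 5, so a solution requires the RHS to be a perfect cube.
Strategy: iterate y from -50 to 50, compute RHS = 30·y³ + 5, and check whether it is a (positive or negative) perfect cube.
Check small values of y:
  y = 0: RHS = 5 is not a perfect cube.
  y = 1: RHS = 35 is not a perfect cube.
  y = -1: RHS = -25 is not a perfect cube.
  y = 2: RHS = 245 is not a perfect cube.
  y = -2: RHS = -235 is not a perfect cube.
  y = 3: RHS = 815 is not a perfect cube.
  y = -3: RHS = -805 is not a perfect cube.
Continuing the search up to |y| = 50 finds no solutions either.
No (x, y) in the scanned range satisfies the equation.

No integer solutions with |y| ≤ 50.


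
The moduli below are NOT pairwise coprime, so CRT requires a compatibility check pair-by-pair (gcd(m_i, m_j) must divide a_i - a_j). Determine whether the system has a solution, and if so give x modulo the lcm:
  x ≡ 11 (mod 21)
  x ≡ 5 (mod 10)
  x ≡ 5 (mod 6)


Moduli 21, 10, 6 are not pairwise coprime, so CRT works modulo lcm(m_i) when all pairwise compatibility conditions hold.
Pairwise compatibility: gcd(m_i, m_j) must divide a_i - a_j for every pair.
Merge one congruence at a time:
  Start: x ≡ 11 (mod 21).
  Combine with x ≡ 5 (mod 10): gcd(21, 10) = 1; 5 - 11 = -6, which IS divisible by 1, so compatible.
    Write x = 11 + 21·t and substitute into x ≡ 5 (mod 10): 21·t ≡ 5 − 11 = -6 (mod 10).
    Reduce coefficients mod 10: 1·t ≡ 4 (mod 10).
    So t ≡ 4 (mod 10).
    Then x = 11 + 21·4 = 95, valid modulo lcm(21, 10) = 210: x ≡ 95 (mod 210).
  Combine with x ≡ 5 (mod 6): gcd(210, 6) = 6; 5 - 95 = -90, which IS divisible by 6, so compatible.
    Write x = 95 + 210·t and substitute into x ≡ 5 (mod 6): 210·t ≡ 5 − 95 = -90 (mod 6).
    Divide the congruence (and modulus) by g = 6: 35·t ≡ -15 (mod 1).
    Modulo 1 every t works; take t = 0.
    Then x = 95 + 210·0 = 95, valid modulo lcm(210, 6) = 210: x ≡ 95 (mod 210).
Verify: 95 mod 21 = 11, 95 mod 10 = 5, 95 mod 6 = 5.

x ≡ 95 (mod 210).


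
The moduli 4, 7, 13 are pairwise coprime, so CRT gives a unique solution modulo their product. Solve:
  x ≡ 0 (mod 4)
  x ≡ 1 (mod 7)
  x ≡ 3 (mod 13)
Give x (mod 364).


Moduli 4, 7, 13 are pairwise coprime; by CRT there is a unique solution modulo M = 4 · 7 · 13 = 364.
Solve pairwise, accumulating the modulus:
  Start with x ≡ 0 (mod 4).
  Combine with x ≡ 1 (mod 7): since gcd(4, 7) = 1, we get a unique residue mod 28.
    Write x = 0 + 4·t and substitute into x ≡ 1 (mod 7): 4·t ≡ 1 − 0 = 1 (mod 7).
    The inverse of 4 mod 7 is 2 (since 4·2 = 8 = 1·7 + 1), so t ≡ 2·1 = 2 ≡ 2 (mod 7).
    Then x = 0 + 4·2 = 8, valid modulo lcm(4, 7) = 28: x ≡ 8 (mod 28).
  Combine with x ≡ 3 (mod 13): since gcd(28, 13) = 1, we get a unique residue mod 364.
    Write x = 8 + 28·t and substitute into x ≡ 3 (mod 13): 28·t ≡ 3 − 8 = -5 (mod 13).
    Reduce coefficients mod 13: 2·t ≡ 8 (mod 13).
    The inverse of 2 mod 13 is 7 (since 2·7 = 14 = 1·13 + 1), so t ≡ 7·8 = 56 ≡ 4 (mod 13).
    Then x = 8 + 28·4 = 120, valid modulo lcm(28, 13) = 364: x ≡ 120 (mod 364).
Verify: 120 mod 4 = 0 ✓, 120 mod 7 = 1 ✓, 120 mod 13 = 3 ✓.

x ≡ 120 (mod 364).


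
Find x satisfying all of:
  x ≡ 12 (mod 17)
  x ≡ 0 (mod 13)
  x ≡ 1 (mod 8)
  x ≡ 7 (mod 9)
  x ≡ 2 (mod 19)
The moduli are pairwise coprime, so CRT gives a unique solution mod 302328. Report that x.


Product of moduli M = 17 · 13 · 8 · 9 · 19 = 302328.
Merge one congruence at a time:
  Start: x ≡ 12 (mod 17).
  Combine with x ≡ 0 (mod 13); new modulus lcm = 221.
    Write x = 12 + 17·t and substitute into x ≡ 0 (mod 13): 17·t ≡ 0 − 12 = -12 (mod 13).
    Reduce coefficients mod 13: 4·t ≡ 1 (mod 13).
    The inverse of 4 mod 13 is 10 (since 4·10 = 40 = 3·13 + 1), so t ≡ 10·1 = 10 ≡ 10 (mod 13).
    Then x = 12 + 17·10 = 182, valid modulo lcm(17, 13) = 221: x ≡ 182 (mod 221).
  Combine with x ≡ 1 (mod 8); new modulus lcm = 1768.
    Write x = 182 + 221·t and substitute into x ≡ 1 (mod 8): 221·t ≡ 1 − 182 = -181 (mod 8).
    Reduce coefficients mod 8: 5·t ≡ 3 (mod 8).
    The inverse of 5 mod 8 is 5 (since 5·5 = 25 = 3·8 + 1), so t ≡ 5·3 = 15 ≡ 7 (mod 8).
    Then x = 182 + 221·7 = 1729, valid modulo lcm(221, 8) = 1768: x ≡ 1729 (mod 1768).
  Combine with x ≡ 7 (mod 9); new modulus lcm = 15912.
    Write x = 1729 + 1768·t and substitute into x ≡ 7 (mod 9): 1768·t ≡ 7 − 1729 = -1722 (mod 9).
    Reduce coefficients mod 9: 4·t ≡ 6 (mod 9).
    The inverse of 4 mod 9 is 7 (since 4·7 = 28 = 3·9 + 1), so t ≡ 7·6 = 42 ≡ 6 (mod 9).
    Then x = 1729 + 1768·6 = 12337, valid modulo lcm(1768, 9) = 15912: x ≡ 12337 (mod 15912).
  Combine with x ≡ 2 (mod 19); new modulus lcm = 302328.
    Write x = 12337 + 15912·t and substitute into x ≡ 2 (mod 19): 15912·t ≡ 2 − 12337 = -12335 (mod 19).
    Reduce coefficients mod 19: 9·t ≡ 15 (mod 19).
    The inverse of 9 mod 19 is 17 (since 9·17 = 153 = 8·19 + 1), so t ≡ 17·15 = 255 ≡ 8 (mod 19).
    Then x = 12337 + 15912·8 = 139633, valid modulo lcm(15912, 19) = 302328: x ≡ 139633 (mod 302328).
Verify against each original: 139633 mod 17 = 12, 139633 mod 13 = 0, 139633 mod 8 = 1, 139633 mod 9 = 7, 139633 mod 19 = 2.

x ≡ 139633 (mod 302328).


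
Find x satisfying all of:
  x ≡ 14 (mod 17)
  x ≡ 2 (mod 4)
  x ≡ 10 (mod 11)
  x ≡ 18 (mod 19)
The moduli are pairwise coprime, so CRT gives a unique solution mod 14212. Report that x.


Product of moduli M = 17 · 4 · 11 · 19 = 14212.
Merge one congruence at a time:
  Start: x ≡ 14 (mod 17).
  Combine with x ≡ 2 (mod 4); new modulus lcm = 68.
    Write x = 14 + 17·t and substitute into x ≡ 2 (mod 4): 17·t ≡ 2 − 14 = -12 (mod 4).
    Reduce coefficients mod 4: 1·t ≡ 0 (mod 4).
    So t ≡ 0 (mod 4).
    Then x = 14 + 17·0 = 14, valid modulo lcm(17, 4) = 68: x ≡ 14 (mod 68).
  Combine with x ≡ 10 (mod 11); new modulus lcm = 748.
    Write x = 14 + 68·t and substitute into x ≡ 10 (mod 11): 68·t ≡ 10 − 14 = -4 (mod 11).
    Reduce coefficients mod 11: 2·t ≡ 7 (mod 11).
    The inverse of 2 mod 11 is 6 (since 2·6 = 12 = 1·11 + 1), so t ≡ 6·7 = 42 ≡ 9 (mod 11).
    Then x = 14 + 68·9 = 626, valid modulo lcm(68, 11) = 748: x ≡ 626 (mod 748).
  Combine with x ≡ 18 (mod 19); new modulus lcm = 14212.
    Write x = 626 + 748·t and substitute into x ≡ 18 (mod 19): 748·t ≡ 18 − 626 = -608 (mod 19).
    Reduce coefficients mod 19: 7·t ≡ 0 (mod 19).
    The inverse of 7 mod 19 is 11 (since 7·11 = 77 = 4·19 + 1), so t ≡ 11·0 = 0 ≡ 0 (mod 19).
    Then x = 626 + 748·0 = 626, valid modulo lcm(748, 19) = 14212: x ≡ 626 (mod 14212).
Verify against each original: 626 mod 17 = 14, 626 mod 4 = 2, 626 mod 11 = 10, 626 mod 19 = 18.

x ≡ 626 (mod 14212).


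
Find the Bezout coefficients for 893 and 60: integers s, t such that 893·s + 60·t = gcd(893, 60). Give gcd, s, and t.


Euclidean algorithm on (893, 60) — divide until remainder is 0:
  893 = 14 · 60 + 53
  60 = 1 · 53 + 7
  53 = 7 · 7 + 4
  7 = 1 · 4 + 3
  4 = 1 · 3 + 1
  3 = 3 · 1 + 0
gcd(893, 60) = 1.
Track Bezout coefficients alongside the remainders: start with r₀ = 893 = a·1 + b·0 (s = 1, t = 0) and r₁ = 60 = a·0 + b·1 (s = 0, t = 1); each new remainder r_{k+1} = r_{k-1} − q_k·r_k inherits s_{k+1} = s_{k-1} − q_k·s_k, t_{k+1} = t_{k-1} − q_k·t_k, so r_k = a·s_k + b·t_k at every step:
  q = 14: r = 53, s = 1 − 14·0 = 1, t = 0 − 14·1 = -14  (check: 893·1 + 60·(-14) = 53)
  q = 1: r = 7, s = 0 − 1·1 = -1, t = 1 − 1·(-14) = 15  (check: 893·(-1) + 60·15 = 7)
  q = 7: r = 4, s = 1 − 7·(-1) = 8, t = -14 − 7·15 = -119  (check: 893·8 + 60·(-119) = 4)
  q = 1: r = 3, s = -1 − 1·8 = -9, t = 15 − 1·(-119) = 134  (check: 893·(-9) + 60·134 = 3)
  q = 1: r = 1, s = 8 − 1·(-9) = 17, t = -119 − 1·134 = -253  (check: 893·17 + 60·(-253) = 1)
The row with r = 1 (the gcd) gives the Bezout coefficients s = 17, t = -253.
Result: 893 · (17) + 60 · (-253) = 1.

gcd(893, 60) = 1; s = 17, t = -253 (check: 893·17 + 60·(-253) = 1).


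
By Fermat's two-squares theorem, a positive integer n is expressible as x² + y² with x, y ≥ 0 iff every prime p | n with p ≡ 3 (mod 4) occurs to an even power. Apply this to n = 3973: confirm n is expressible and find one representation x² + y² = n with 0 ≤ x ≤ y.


Step 1: Factor n = 3973 = 29 · 137.
Step 2: Check the mod-4 condition on each prime factor: 29 ≡ 1 (mod 4), exponent 1; 137 ≡ 1 (mod 4), exponent 1.
All primes ≡ 3 (mod 4) appear to even exponent (or don't appear), so by the two-squares theorem n IS expressible as a sum of two squares.
Step 3: Build a representation. Here n = 29 · 137 is a product of primes ≡ 1 (mod 4). Each prime p ≡ 1 (mod 4) is itself a sum of two squares; find a² by testing p − a² for a perfect square:
  29: 29 − 1² = 28, 29 − 2² = 25 = 5² ⇒ 29 = 2² + 5².
  137: 137 − 1² = 136, 137 − 2² = 133, 137 − 3² = 128, 137 − 4² = 121 = 11² ⇒ 137 = 4² + 11².
  Combine using the Brahmagupta–Fibonacci identity (a² + b²)(c² + d²) = (ac − bd)² + (ad + bc)² = (ac + bd)² + (ad − bc)²:
  29 · 137 = 3973: from (2² + 5²)(4² + 11²), take (2·4 − 5·11, 2·11 + 5·4) = (8 − 55, 22 + 20) = (-47, 42); dropping signs (only squares matter) gives (47, 42); check 47² + 42² = 2209 + 1764 = 3973 ✓.
Step 4: Order so x ≤ y and verify: 42² + 47² = 1764 + 2209 = 3973 = n. ✓

n = 3973 = 42² + 47² (one valid representation with x ≤ y).


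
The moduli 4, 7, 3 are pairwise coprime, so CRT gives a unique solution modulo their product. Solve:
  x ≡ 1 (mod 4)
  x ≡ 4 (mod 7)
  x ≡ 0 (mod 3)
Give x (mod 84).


Moduli 4, 7, 3 are pairwise coprime; by CRT there is a unique solution modulo M = 4 · 7 · 3 = 84.
Solve pairwise, accumulating the modulus:
  Start with x ≡ 1 (mod 4).
  Combine with x ≡ 4 (mod 7): since gcd(4, 7) = 1, we get a unique residue mod 28.
    Write x = 1 + 4·t and substitute into x ≡ 4 (mod 7): 4·t ≡ 4 − 1 = 3 (mod 7).
    The inverse of 4 mod 7 is 2 (since 4·2 = 8 = 1·7 + 1), so t ≡ 2·3 = 6 ≡ 6 (mod 7).
    Then x = 1 + 4·6 = 25, valid modulo lcm(4, 7) = 28: x ≡ 25 (mod 28).
  Combine with x ≡ 0 (mod 3): since gcd(28, 3) = 1, we get a unique residue mod 84.
    Write x = 25 + 28·t and substitute into x ≡ 0 (mod 3): 28·t ≡ 0 − 25 = -25 (mod 3).
    Reduce coefficients mod 3: 1·t ≡ 2 (mod 3).
    So t ≡ 2 (mod 3).
    Then x = 25 + 28·2 = 81, valid modulo lcm(28, 3) = 84: x ≡ 81 (mod 84).
Verify: 81 mod 4 = 1 ✓, 81 mod 7 = 4 ✓, 81 mod 3 = 0 ✓.

x ≡ 81 (mod 84).


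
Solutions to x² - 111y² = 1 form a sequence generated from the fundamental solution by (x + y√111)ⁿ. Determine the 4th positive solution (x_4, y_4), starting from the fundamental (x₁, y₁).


Step 1: Find the fundamental solution (x₁, y₁) of x² - 111y² = 1.
  Expand √111 as a continued fraction. a₀ = ⌊√111⌋ = 10; iterate m_{k+1} = d_k·a_k − m_k, d_{k+1} = (111 − m_{k+1}²)/d_k, a_{k+1} = ⌊(a₀ + m_{k+1})/d_{k+1}⌋ (starting m₀ = 0, d₀ = 1), with convergents p_k = a_k·p_{k-1} + p_{k-2}, q_k = a_k·q_{k-1} + q_{k-2} (p₋₁ = 1, q₋₁ = 0):
  k = 0: a₀ = 10; p₀/q₀ = 10/1; p₀² − 111·q₀² = 100 − 111 = -11.
  k = 1: m = 10, d = 11, a = ⌊(10 + 10)/11⌋ = 1; p/q = (1·10 + 1)/(1·1 + 0) = 11/1; p² − 111·q² = 121 − 111 = 10.
  k = 2: m = 1, d = 10, a = ⌊(10 + 1)/10⌋ = 1; p/q = (1·11 + 10)/(1·1 + 1) = 21/2; p² − 111·q² = 441 − 444 = -3.
  k = 3: m = 9, d = 3, a = ⌊(10 + 9)/3⌋ = 6; p/q = (6·21 + 11)/(6·2 + 1) = 137/13; p² − 111·q² = 18769 − 18759 = 10.
  k = 4: m = 9, d = 10, a = ⌊(10 + 9)/10⌋ = 1; p/q = (1·137 + 21)/(1·13 + 2) = 158/15; p² − 111·q² = 24964 − 24975 = -11.
  k = 5: m = 1, d = 11, a = ⌊(10 + 1)/11⌋ = 1; p/q = (1·158 + 137)/(1·15 + 13) = 295/28; p² − 111·q² = 87025 − 87024 = 1.
  The first convergent with p² − 111·q² = 1 gives the fundamental solution (x₁, y₁) = (295, 28).
Step 2: Apply the recurrence (x_{n+1}, y_{n+1}) = (x₁x_n + 111y₁y_n, x₁y_n + y₁x_n) repeatedly.
  From (x_1, y_1) = (295, 28): x_2 = 295·295 + 111·28·28 = 174049; y_2 = 295·28 + 28·295 = 16520.
  From (x_2, y_2) = (174049, 16520): x_3 = 295·174049 + 111·28·16520 = 102688615; y_3 = 295·16520 + 28·174049 = 9746772.
  From (x_3, y_3) = (102688615, 9746772): x_4 = 295·102688615 + 111·28·9746772 = 60586108801; y_4 = 295·9746772 + 28·102688615 = 5750578960.
Step 3: Verify x_4² - 111·y_4² = 3670676579646609657601 - 3670676579646609657600 = 1 (should be 1). ✓

(x_1, y_1) = (295, 28); (x_4, y_4) = (60586108801, 5750578960).


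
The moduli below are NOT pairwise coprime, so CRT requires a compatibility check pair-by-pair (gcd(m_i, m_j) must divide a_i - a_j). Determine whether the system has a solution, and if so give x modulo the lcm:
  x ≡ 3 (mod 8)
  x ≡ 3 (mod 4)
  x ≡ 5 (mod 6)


Moduli 8, 4, 6 are not pairwise coprime, so CRT works modulo lcm(m_i) when all pairwise compatibility conditions hold.
Pairwise compatibility: gcd(m_i, m_j) must divide a_i - a_j for every pair.
Merge one congruence at a time:
  Start: x ≡ 3 (mod 8).
  Combine with x ≡ 3 (mod 4): gcd(8, 4) = 4; 3 - 3 = 0, which IS divisible by 4, so compatible.
    Write x = 3 + 8·t and substitute into x ≡ 3 (mod 4): 8·t ≡ 3 − 3 = 0 (mod 4).
    Divide the congruence (and modulus) by g = 4: 2·t ≡ 0 (mod 1).
    Modulo 1 every t works; take t = 0.
    Then x = 3 + 8·0 = 3, valid modulo lcm(8, 4) = 8: x ≡ 3 (mod 8).
  Combine with x ≡ 5 (mod 6): gcd(8, 6) = 2; 5 - 3 = 2, which IS divisible by 2, so compatible.
    Write x = 3 + 8·t and substitute into x ≡ 5 (mod 6): 8·t ≡ 5 − 3 = 2 (mod 6).
    Divide the congruence (and modulus) by g = 2: 4·t ≡ 1 (mod 3).
    Reduce coefficients mod 3: 1·t ≡ 1 (mod 3).
    So t ≡ 1 (mod 3).
    Then x = 3 + 8·1 = 11, valid modulo lcm(8, 6) = 24: x ≡ 11 (mod 24).
Verify: 11 mod 8 = 3, 11 mod 4 = 3, 11 mod 6 = 5.

x ≡ 11 (mod 24).


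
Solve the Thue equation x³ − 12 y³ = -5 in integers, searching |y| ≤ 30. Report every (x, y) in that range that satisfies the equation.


The equation is x³ - 12y³ = -5. For fixed y, x³ = 12·y³ − 5, so a solution requires the RHS to be a perfect cube.
Strategy: iterate y from -30 to 30, compute RHS = 12·y³ − 5, and check whether it is a (positive or negative) perfect cube.
Check small values of y:
  y = 0: RHS = -5 is not a perfect cube.
  y = 1: RHS = 7 is not a perfect cube.
  y = -1: RHS = -17 is not a perfect cube.
  y = 2: RHS = 91 is not a perfect cube.
  y = -2: RHS = -101 is not a perfect cube.
  y = 3: RHS = 319 is not a perfect cube.
  y = -3: RHS = -329 is not a perfect cube.
Continuing the search up to |y| = 30 finds no solutions either.
No (x, y) in the scanned range satisfies the equation.

No integer solutions with |y| ≤ 30.


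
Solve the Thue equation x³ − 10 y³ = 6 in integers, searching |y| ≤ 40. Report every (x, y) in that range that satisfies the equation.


The equation is x³ - 10y³ = 6. For fixed y, x³ = 10·y³ + 6, so a solution requires the RHS to be a perfect cube.
Strategy: iterate y from -40 to 40, compute RHS = 10·y³ + 6, and check whether it is a (positive or negative) perfect cube.
Check small values of y:
  y = 0: RHS = 6 is not a perfect cube.
  y = 1: RHS = 16 is not a perfect cube.
  y = -1: RHS = -4 is not a perfect cube.
  y = 2: RHS = 86 is not a perfect cube.
  y = -2: RHS = -74 is not a perfect cube.
  y = 3: RHS = 276 is not a perfect cube.
  y = -3: RHS = -264 is not a perfect cube.
Continuing the search up to |y| = 40 finds no solutions either.
No (x, y) in the scanned range satisfies the equation.

No integer solutions with |y| ≤ 40.


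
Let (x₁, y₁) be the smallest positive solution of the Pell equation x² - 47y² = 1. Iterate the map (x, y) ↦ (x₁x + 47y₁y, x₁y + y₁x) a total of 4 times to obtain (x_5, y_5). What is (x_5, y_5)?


Step 1: Find the fundamental solution (x₁, y₁) of x² - 47y² = 1.
  Expand √47 as a continued fraction. a₀ = ⌊√47⌋ = 6; iterate m_{k+1} = d_k·a_k − m_k, d_{k+1} = (47 − m_{k+1}²)/d_k, a_{k+1} = ⌊(a₀ + m_{k+1})/d_{k+1}⌋ (starting m₀ = 0, d₀ = 1), with convergents p_k = a_k·p_{k-1} + p_{k-2}, q_k = a_k·q_{k-1} + q_{k-2} (p₋₁ = 1, q₋₁ = 0):
  k = 0: a₀ = 6; p₀/q₀ = 6/1; p₀² − 47·q₀² = 36 − 47 = -11.
  k = 1: m = 6, d = 11, a = ⌊(6 + 6)/11⌋ = 1; p/q = (1·6 + 1)/(1·1 + 0) = 7/1; p² − 47·q² = 49 − 47 = 2.
  k = 2: m = 5, d = 2, a = ⌊(6 + 5)/2⌋ = 5; p/q = (5·7 + 6)/(5·1 + 1) = 41/6; p² − 47·q² = 1681 − 1692 = -11.
  k = 3: m = 5, d = 11, a = ⌊(6 + 5)/11⌋ = 1; p/q = (1·41 + 7)/(1·6 + 1) = 48/7; p² − 47·q² = 2304 − 2303 = 1.
  The first convergent with p² − 47·q² = 1 gives the fundamental solution (x₁, y₁) = (48, 7).
Step 2: Apply the recurrence (x_{n+1}, y_{n+1}) = (x₁x_n + 47y₁y_n, x₁y_n + y₁x_n) repeatedly.
  From (x_1, y_1) = (48, 7): x_2 = 48·48 + 47·7·7 = 4607; y_2 = 48·7 + 7·48 = 672.
  From (x_2, y_2) = (4607, 672): x_3 = 48·4607 + 47·7·672 = 442224; y_3 = 48·672 + 7·4607 = 64505.
  From (x_3, y_3) = (442224, 64505): x_4 = 48·442224 + 47·7·64505 = 42448897; y_4 = 48·64505 + 7·442224 = 6191808.
  From (x_4, y_4) = (42448897, 6191808): x_5 = 48·42448897 + 47·7·6191808 = 4074651888; y_5 = 48·6191808 + 7·42448897 = 594349063.
Step 3: Verify x_5² - 47·y_5² = 16602788008381964544 - 16602788008381964543 = 1 (should be 1). ✓

(x_1, y_1) = (48, 7); (x_5, y_5) = (4074651888, 594349063).
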